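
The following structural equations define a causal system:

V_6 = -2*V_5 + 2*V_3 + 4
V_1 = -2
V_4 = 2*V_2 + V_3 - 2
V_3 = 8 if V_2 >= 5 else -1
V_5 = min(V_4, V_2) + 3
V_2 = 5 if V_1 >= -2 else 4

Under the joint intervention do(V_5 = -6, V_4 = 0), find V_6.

Setting V_5 = -6, V_4 = 0 by intervention discards those variables' equations.
V_2 = 5 if V_1 >= -2 else 4  [with V_1=-2]  = 5
V_3 = 8 if V_2 >= 5 else -1  [with V_2=5]  = 8
V_6 = -2*V_5 + 2*V_3 + 4  [with V_5=-6, V_3=8]  = 32

32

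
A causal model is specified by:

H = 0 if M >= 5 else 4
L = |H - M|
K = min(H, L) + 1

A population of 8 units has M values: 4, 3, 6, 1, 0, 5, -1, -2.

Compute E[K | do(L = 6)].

do(L=6) breaks L's dependence on M. With L=6 fixed, K across the units is 5, 5, 1, 5, 5, 1, 5, 5, mean 4.

4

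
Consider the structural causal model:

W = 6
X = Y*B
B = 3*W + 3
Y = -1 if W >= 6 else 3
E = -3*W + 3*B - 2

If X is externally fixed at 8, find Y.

do(X=8) replaces the equation X = Y*B with the constant X = 8.
Y is not downstream of the intervention, so its value is determined by the original equations.
Y = -1 if W >= 6 else 3  [with W=6]  = -1

-1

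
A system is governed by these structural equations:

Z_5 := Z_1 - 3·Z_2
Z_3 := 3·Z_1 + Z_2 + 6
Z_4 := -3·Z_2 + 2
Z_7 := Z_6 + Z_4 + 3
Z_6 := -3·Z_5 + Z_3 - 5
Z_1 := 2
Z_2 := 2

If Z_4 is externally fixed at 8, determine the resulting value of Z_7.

The intervention breaks the incoming arrows to Z_4: Z_4 := -3·Z_2 + 2 no longer applies, and Z_4 = 8.
Z_3 = 3·Z_1 + Z_2 + 6  [with Z_1=2, Z_2=2]  = 14
Z_5 = Z_1 - 3·Z_2  [with Z_1=2, Z_2=2]  = -4
Z_6 = -3·Z_5 + Z_3 - 5  [with Z_5=-4, Z_3=14]  = 21
Z_7 = Z_6 + Z_4 + 3  [with Z_6=21, Z_4=8]  = 32

32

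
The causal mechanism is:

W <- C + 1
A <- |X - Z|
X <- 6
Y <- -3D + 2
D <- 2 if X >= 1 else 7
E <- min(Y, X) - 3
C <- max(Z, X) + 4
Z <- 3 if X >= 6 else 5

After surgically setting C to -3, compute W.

-2

The intervention breaks the incoming arrows to C: C <- max(Z, X) + 4 no longer applies, and C = -3.
W = C + 1  [with C=-3]  = -2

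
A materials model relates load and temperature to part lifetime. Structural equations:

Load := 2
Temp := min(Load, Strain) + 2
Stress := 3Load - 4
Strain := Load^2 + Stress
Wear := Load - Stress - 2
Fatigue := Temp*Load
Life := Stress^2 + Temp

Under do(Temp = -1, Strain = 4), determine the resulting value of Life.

3

The joint intervention fixes Temp = -1, Strain = 4, removing each variable's own equation.
Stress = 3Load - 4  [with Load=2]  = 2
Life = Stress^2 + Temp  [with Stress=2, Temp=-1]  = 3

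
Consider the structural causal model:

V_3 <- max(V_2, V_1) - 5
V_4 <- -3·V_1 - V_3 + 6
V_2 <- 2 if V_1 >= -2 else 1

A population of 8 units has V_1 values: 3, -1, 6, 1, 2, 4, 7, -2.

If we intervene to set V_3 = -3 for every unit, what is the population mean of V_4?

1.5

do(V_3=-3) breaks V_3's dependence on V_1. With V_3=-3 fixed, V_4 across the units is 0, 12, -9, 6, 3, -3, -12, 15, mean 1.5.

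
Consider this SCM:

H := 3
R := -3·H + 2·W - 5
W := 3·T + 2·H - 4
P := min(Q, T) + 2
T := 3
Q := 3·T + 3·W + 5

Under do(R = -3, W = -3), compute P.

5

The joint intervention fixes R = -3, W = -3, removing each variable's own equation.
Q = 3·T + 3·W + 5  [with T=3, W=-3]  = 5
P = min(Q, T) + 2  [with Q=5, T=3]  = 5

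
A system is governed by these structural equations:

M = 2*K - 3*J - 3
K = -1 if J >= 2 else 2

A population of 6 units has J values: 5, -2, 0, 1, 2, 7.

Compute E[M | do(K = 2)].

-5.5

Every unit gets K=2 under the intervention. M values become -14, 7, 1, -2, -5, -20; E[M|do(K=2)] = -5.5.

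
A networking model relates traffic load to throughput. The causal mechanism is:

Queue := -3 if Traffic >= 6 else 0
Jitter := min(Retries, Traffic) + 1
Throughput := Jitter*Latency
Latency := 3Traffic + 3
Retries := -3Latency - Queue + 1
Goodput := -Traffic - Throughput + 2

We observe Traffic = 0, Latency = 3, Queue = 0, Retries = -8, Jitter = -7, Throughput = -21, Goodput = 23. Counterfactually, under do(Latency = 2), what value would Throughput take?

Under do(Latency=2), the mechanism Latency := 3Traffic + 3 is discarded; Latency is fixed at 2.
Queue = -3 if Traffic >= 6 else 0  [with Traffic=0]  = 0
Retries = -3Latency - Queue + 1  [with Latency=2, Queue=0]  = -5
Jitter = min(Retries, Traffic) + 1  [with Retries=-5, Traffic=0]  = -4
Throughput = Jitter*Latency  [with Jitter=-4, Latency=2]  = -8

-8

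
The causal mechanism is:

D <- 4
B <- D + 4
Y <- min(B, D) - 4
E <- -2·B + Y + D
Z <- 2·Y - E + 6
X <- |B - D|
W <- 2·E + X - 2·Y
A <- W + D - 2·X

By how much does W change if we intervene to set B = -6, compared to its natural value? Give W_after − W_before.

Under do(B=-6), the mechanism B <- D + 4 is discarded; B is fixed at -6.
Y = min(B, D) - 4  [with B=-6, D=4]  = -10
E = -2·B + Y + D  [with B=-6, Y=-10, D=4]  = 6
X = |B - D|  [with B=-6, D=4]  = 10
W = 2·E + X - 2·Y  [with E=6, X=10, Y=-10]  = 42
Without intervention: B = D + 4  [with D=4]  = 8; Y = min(B, D) - 4  [with B=8, D=4]  = 0; E = -2·B + Y + D  [with B=8, Y=0, D=4]  = -12; X = |B - D|  [with B=8, D=4]  = 4; W = 2·E + X - 2·Y  [with E=-12, X=4, Y=0]  = -20.
Change = 42 − (-20) = 62.

62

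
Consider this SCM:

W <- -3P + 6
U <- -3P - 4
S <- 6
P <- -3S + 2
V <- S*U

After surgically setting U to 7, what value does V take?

42

Intervening sets U = 7 and removes its equation (U <- -3P - 4).
V = S*U  [with S=6, U=7]  = 42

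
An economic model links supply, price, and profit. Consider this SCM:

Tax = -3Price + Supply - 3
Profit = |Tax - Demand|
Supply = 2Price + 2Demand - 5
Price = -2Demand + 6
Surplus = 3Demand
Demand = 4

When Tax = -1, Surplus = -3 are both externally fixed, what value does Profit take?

5

Setting Tax = -1, Surplus = -3 by intervention discards those variables' equations.
Profit = |Tax - Demand|  [with Tax=-1, Demand=4]  = 5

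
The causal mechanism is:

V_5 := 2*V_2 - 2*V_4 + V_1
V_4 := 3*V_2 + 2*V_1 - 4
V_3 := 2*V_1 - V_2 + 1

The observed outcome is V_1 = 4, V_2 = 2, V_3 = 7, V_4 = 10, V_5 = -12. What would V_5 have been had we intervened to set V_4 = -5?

18

Intervening sets V_4 = -5 and removes its equation (V_4 := 3*V_2 + 2*V_1 - 4).
V_5 = 2*V_2 - 2*V_4 + V_1  [with V_2=2, V_4=-5, V_1=4]  = 18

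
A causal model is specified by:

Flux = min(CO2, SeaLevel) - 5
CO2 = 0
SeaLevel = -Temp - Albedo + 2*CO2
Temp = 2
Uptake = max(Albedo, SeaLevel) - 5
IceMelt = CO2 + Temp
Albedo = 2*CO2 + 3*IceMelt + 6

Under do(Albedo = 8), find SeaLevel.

Intervening sets Albedo = 8 and removes its equation (Albedo = 2*CO2 + 3*IceMelt + 6).
SeaLevel = -Temp - Albedo + 2*CO2  [with Temp=2, Albedo=8, CO2=0]  = -10

-10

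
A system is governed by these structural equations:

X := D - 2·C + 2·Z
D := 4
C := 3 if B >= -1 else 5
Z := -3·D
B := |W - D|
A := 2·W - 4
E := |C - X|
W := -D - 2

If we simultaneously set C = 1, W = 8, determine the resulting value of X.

-22

The joint intervention fixes C = 1, W = 8, removing each variable's own equation.
Z = -3·D  [with D=4]  = -12
X = D - 2·C + 2·Z  [with D=4, C=1, Z=-12]  = -22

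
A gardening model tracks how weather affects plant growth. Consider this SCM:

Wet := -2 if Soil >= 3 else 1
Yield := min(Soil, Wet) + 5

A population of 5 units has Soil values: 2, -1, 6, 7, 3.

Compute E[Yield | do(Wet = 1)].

Every unit gets Wet=1 under the intervention. Yield values become 6, 4, 6, 6, 6; E[Yield|do(Wet=1)] = 5.6.

5.6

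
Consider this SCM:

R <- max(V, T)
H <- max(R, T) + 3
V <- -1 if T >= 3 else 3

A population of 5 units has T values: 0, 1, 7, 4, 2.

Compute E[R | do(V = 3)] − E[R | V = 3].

do(V=3) breaks V's dependence on T. With V=3 fixed, R across the units is 3, 3, 7, 4, 3, mean 4.
Conditioning on V=3 selects the 3 unit(s) with T ∈ {0, 1, 2}. Their R values: 3, 3, 3. Mean = 3.
Difference = 4 − 3 = 1.

1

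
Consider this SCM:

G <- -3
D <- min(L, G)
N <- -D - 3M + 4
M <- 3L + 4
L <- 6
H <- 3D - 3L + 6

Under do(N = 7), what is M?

The intervention breaks the incoming arrows to N: N <- -D - 3M + 4 no longer applies, and N = 7.
Since M is not a descendant of the intervened variable, it is unaffected.
M = 3L + 4  [with L=6]  = 22

22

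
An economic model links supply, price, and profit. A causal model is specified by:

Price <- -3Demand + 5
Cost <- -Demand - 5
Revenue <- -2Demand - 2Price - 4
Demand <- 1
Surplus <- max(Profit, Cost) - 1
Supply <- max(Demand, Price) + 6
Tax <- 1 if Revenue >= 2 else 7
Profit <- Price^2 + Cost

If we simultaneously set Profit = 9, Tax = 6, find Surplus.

Under do(Profit = 9, Tax = 6), each intervened variable's structural equation is replaced by its fixed value.
Cost = -Demand - 5  [with Demand=1]  = -6
Surplus = max(Profit, Cost) - 1  [with Profit=9, Cost=-6]  = 8

8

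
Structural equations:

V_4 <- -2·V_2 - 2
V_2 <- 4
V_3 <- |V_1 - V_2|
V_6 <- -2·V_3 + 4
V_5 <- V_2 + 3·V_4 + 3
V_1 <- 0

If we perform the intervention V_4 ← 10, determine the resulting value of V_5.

37

Intervening sets V_4 = 10 and removes its equation (V_4 <- -2·V_2 - 2).
V_5 = V_2 + 3·V_4 + 3  [with V_2=4, V_4=10]  = 37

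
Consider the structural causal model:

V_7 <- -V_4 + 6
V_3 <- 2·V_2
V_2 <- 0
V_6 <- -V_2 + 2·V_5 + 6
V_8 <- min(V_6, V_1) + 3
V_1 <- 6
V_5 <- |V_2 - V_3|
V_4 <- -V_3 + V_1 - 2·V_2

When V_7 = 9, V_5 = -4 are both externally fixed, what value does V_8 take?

Under do(V_7 = 9, V_5 = -4), each intervened variable's structural equation is replaced by its fixed value.
V_6 = -V_2 + 2·V_5 + 6  [with V_2=0, V_5=-4]  = -2
V_8 = min(V_6, V_1) + 3  [with V_6=-2, V_1=6]  = 1

1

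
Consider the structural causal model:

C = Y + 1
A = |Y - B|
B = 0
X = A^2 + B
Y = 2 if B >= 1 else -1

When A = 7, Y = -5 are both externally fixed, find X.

The joint intervention fixes A = 7, Y = -5, removing each variable's own equation.
X = A^2 + B  [with A=7, B=0]  = 49

49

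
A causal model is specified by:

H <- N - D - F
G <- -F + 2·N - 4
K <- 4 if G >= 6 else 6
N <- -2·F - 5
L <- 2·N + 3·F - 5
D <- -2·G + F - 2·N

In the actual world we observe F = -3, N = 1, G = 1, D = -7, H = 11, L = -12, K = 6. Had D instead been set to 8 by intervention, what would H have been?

Intervening sets D = 8 and removes its equation (D <- -2·G + F - 2·N).
N = -2·F - 5  [with F=-3]  = 1
H = N - D - F  [with N=1, D=8, F=-3]  = -4

-4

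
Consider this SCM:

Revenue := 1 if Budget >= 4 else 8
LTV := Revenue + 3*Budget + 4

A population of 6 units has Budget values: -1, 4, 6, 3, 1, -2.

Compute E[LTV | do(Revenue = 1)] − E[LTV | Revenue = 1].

The intervention sets Revenue=1 in all 6 units regardless of Budget. Recomputing LTV per unit gives 2, 17, 23, 14, 8, -1; average 10.5.
Observing Revenue=1 restricts to units where Revenue's equation naturally yields 1: Budget ∈ {4, 6}. In that subpopulation LTV = 17, 23, mean 20.
Difference = 10.5 − 20 = -9.5.

-9.5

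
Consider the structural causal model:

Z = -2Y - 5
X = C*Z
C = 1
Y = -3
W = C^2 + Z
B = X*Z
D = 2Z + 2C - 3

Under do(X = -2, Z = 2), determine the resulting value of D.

3

The joint intervention fixes X = -2, Z = 2, removing each variable's own equation.
D = 2Z + 2C - 3  [with Z=2, C=1]  = 3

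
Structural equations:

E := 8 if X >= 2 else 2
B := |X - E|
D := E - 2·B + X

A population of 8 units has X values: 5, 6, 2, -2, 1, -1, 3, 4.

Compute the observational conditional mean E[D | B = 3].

E[D|B=3] averages over only the 2 units with B=3 (X = 5, -1): D = 7, -5, mean 1.

1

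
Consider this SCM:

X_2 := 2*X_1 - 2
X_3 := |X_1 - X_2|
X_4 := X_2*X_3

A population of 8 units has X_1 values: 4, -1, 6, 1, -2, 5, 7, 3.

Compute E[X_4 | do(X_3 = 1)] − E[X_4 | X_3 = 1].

Every unit gets X_3=1 under the intervention. X_4 values become 6, -4, 10, 0, -6, 8, 12, 4; E[X_4|do(X_3=1)] = 3.75.
E[X_4|X_3=1] averages over only the 2 units with X_3=1 (X_1 = 1, 3): X_4 = 0, 4, mean 2.
Difference = 3.75 − 2 = 1.75.

1.75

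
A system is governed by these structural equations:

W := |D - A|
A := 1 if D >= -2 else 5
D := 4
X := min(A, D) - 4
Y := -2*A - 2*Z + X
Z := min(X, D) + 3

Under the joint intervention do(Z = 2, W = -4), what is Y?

-9

Setting Z = 2, W = -4 by intervention discards those variables' equations.
A = 1 if D >= -2 else 5  [with D=4]  = 1
X = min(A, D) - 4  [with A=1, D=4]  = -3
Y = -2*A - 2*Z + X  [with A=1, Z=2, X=-3]  = -9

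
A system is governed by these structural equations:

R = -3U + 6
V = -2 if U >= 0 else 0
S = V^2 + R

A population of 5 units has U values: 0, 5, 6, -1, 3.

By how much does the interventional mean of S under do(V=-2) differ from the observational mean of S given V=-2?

2.7

Under do(V=-2), V's equation is replaced by V=-2 for every unit. Per-unit S: 10, -5, -8, 13, 1. Mean = 2.2.
Observing V=-2 restricts to units where V's equation naturally yields -2: U ∈ {0, 5, 6, 3}. In that subpopulation S = 10, -5, -8, 1, mean -0.5.
Difference = 2.2 − (-0.5) = 2.7.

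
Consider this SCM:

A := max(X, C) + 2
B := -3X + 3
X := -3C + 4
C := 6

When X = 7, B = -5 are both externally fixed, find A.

9

Setting X = 7, B = -5 by intervention discards those variables' equations.
A = max(X, C) + 2  [with X=7, C=6]  = 9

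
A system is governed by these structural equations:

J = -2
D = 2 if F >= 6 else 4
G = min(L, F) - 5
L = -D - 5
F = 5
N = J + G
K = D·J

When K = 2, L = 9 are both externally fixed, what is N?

Setting K = 2, L = 9 by intervention discards those variables' equations.
G = min(L, F) - 5  [with L=9, F=5]  = 0
N = J + G  [with J=-2, G=0]  = -2

-2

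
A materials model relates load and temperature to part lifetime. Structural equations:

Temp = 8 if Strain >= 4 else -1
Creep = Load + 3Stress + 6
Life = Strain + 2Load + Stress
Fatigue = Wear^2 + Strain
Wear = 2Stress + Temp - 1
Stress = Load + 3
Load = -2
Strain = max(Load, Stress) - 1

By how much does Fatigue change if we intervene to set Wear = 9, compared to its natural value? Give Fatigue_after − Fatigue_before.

Intervening sets Wear = 9 and removes its equation (Wear = 2Stress + Temp - 1).
Stress = Load + 3  [with Load=-2]  = 1
Strain = max(Load, Stress) - 1  [with Load=-2, Stress=1]  = 0
Fatigue = Wear^2 + Strain  [with Wear=9, Strain=0]  = 81
Without intervention: Stress = Load + 3  [with Load=-2]  = 1; Strain = max(Load, Stress) - 1  [with Load=-2, Stress=1]  = 0; Temp = 8 if Strain >= 4 else -1  [with Strain=0]  = -1; Wear = 2Stress + Temp - 1  [with Stress=1, Temp=-1]  = 0; Fatigue = Wear^2 + Strain  [with Wear=0, Strain=0]  = 0.
Change = 81 − 0 = 81.

81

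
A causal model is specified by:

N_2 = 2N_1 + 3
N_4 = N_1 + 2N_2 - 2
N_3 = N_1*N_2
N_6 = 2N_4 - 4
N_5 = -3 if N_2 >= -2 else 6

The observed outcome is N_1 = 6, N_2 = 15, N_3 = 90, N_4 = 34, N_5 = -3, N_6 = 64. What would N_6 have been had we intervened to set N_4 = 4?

4

Under do(N_4=4), the mechanism N_4 = N_1 + 2N_2 - 2 is discarded; N_4 is fixed at 4.
N_6 = 2N_4 - 4  [with N_4=4]  = 4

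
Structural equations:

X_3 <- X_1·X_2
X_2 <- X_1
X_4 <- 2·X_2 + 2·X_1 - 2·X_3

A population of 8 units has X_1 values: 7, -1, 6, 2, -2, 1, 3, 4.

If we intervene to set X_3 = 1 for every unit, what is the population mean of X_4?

8

Under do(X_3=1), X_3's equation is replaced by X_3=1 for every unit. Per-unit X_4: 26, -6, 22, 6, -10, 2, 10, 14. Mean = 8.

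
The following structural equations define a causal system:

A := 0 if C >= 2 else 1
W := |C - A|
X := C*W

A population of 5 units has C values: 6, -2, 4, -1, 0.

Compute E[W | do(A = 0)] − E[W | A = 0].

Under do(A=0), A's equation is replaced by A=0 for every unit. Per-unit W: 6, 2, 4, 1, 0. Mean = 2.6.
Observing A=0 restricts to units where A's equation naturally yields 0: C ∈ {6, 4}. In that subpopulation W = 6, 4, mean 5.
Difference = 2.6 − 5 = -2.4.

-2.4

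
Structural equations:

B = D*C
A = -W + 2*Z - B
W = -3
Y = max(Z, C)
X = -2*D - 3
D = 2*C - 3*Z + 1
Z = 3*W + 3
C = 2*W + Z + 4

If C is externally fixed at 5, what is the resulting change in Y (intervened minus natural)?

11

The intervention breaks the incoming arrows to C: C = 2*W + Z + 4 no longer applies, and C = 5.
Z = 3*W + 3  [with W=-3]  = -6
Y = max(Z, C)  [with Z=-6, C=5]  = 5
Without intervention: Z = 3*W + 3  [with W=-3]  = -6; C = 2*W + Z + 4  [with W=-3, Z=-6]  = -8; Y = max(Z, C)  [with Z=-6, C=-8]  = -6.
Change = 5 − (-6) = 11.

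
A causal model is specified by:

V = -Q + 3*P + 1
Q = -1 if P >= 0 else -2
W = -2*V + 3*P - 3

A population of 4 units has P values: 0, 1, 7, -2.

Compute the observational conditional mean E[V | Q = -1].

Observing Q=-1 restricts to units where Q's equation naturally yields -1: P ∈ {0, 1, 7}. In that subpopulation V = 2, 5, 23, mean 10.

10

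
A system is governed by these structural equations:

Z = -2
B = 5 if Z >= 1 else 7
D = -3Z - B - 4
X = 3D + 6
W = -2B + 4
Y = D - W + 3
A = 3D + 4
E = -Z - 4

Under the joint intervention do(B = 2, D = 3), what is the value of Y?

6

Under do(B = 2, D = 3), each intervened variable's structural equation is replaced by its fixed value.
W = -2B + 4  [with B=2]  = 0
Y = D - W + 3  [with D=3, W=0]  = 6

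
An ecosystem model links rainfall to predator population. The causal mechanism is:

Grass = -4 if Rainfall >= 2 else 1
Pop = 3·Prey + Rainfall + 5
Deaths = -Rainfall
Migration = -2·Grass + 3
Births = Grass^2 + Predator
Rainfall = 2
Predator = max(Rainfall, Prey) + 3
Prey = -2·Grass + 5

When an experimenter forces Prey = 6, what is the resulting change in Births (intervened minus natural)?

do(Prey=6) replaces the equation Prey = -2·Grass + 5 with the constant Prey = 6.
Grass = -4 if Rainfall >= 2 else 1  [with Rainfall=2]  = -4
Predator = max(Rainfall, Prey) + 3  [with Rainfall=2, Prey=6]  = 9
Births = Grass^2 + Predator  [with Grass=-4, Predator=9]  = 25
Without intervention: Grass = -4 if Rainfall >= 2 else 1  [with Rainfall=2]  = -4; Prey = -2·Grass + 5  [with Grass=-4]  = 13; Predator = max(Rainfall, Prey) + 3  [with Rainfall=2, Prey=13]  = 16; Births = Grass^2 + Predator  [with Grass=-4, Predator=16]  = 32.
Change = 25 − 32 = -7.

-7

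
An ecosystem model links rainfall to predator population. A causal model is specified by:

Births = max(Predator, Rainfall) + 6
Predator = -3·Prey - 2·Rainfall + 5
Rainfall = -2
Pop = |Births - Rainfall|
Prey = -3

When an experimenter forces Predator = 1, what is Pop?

9

do(Predator=1) replaces the equation Predator = -3·Prey - 2·Rainfall + 5 with the constant Predator = 1.
Births = max(Predator, Rainfall) + 6  [with Predator=1, Rainfall=-2]  = 7
Pop = |Births - Rainfall|  [with Births=7, Rainfall=-2]  = 9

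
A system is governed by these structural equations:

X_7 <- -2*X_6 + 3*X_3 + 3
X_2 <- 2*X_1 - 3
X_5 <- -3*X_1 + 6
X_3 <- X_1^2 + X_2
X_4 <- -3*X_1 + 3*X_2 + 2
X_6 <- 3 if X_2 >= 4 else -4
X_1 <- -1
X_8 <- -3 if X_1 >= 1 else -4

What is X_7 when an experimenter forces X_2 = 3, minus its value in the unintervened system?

Under do(X_2=3), the mechanism X_2 <- 2*X_1 - 3 is discarded; X_2 is fixed at 3.
X_3 = X_1^2 + X_2  [with X_1=-1, X_2=3]  = 4
X_6 = 3 if X_2 >= 4 else -4  [with X_2=3]  = -4
X_7 = -2*X_6 + 3*X_3 + 3  [with X_6=-4, X_3=4]  = 23
Without intervention: X_2 = 2*X_1 - 3  [with X_1=-1]  = -5; X_3 = X_1^2 + X_2  [with X_1=-1, X_2=-5]  = -4; X_6 = 3 if X_2 >= 4 else -4  [with X_2=-5]  = -4; X_7 = -2*X_6 + 3*X_3 + 3  [with X_6=-4, X_3=-4]  = -1.
Change = 23 − (-1) = 24.

24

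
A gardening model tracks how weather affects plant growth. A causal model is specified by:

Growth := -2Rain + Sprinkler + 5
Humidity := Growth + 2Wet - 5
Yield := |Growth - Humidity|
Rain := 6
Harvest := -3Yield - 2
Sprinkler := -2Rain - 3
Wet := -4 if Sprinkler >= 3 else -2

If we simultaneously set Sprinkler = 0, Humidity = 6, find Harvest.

The joint intervention fixes Sprinkler = 0, Humidity = 6, removing each variable's own equation.
Growth = -2Rain + Sprinkler + 5  [with Rain=6, Sprinkler=0]  = -7
Yield = |Growth - Humidity|  [with Growth=-7, Humidity=6]  = 13
Harvest = -3Yield - 2  [with Yield=13]  = -41

-41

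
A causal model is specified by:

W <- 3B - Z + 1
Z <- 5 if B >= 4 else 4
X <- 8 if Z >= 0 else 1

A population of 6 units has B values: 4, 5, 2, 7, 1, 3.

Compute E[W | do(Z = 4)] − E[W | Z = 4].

5

Under do(Z=4), Z's equation is replaced by Z=4 for every unit. Per-unit W: 9, 12, 3, 18, 0, 6. Mean = 8.
E[W|Z=4] averages over only the 3 units with Z=4 (B = 2, 1, 3): W = 3, 0, 6, mean 3.
Difference = 8 − 3 = 5.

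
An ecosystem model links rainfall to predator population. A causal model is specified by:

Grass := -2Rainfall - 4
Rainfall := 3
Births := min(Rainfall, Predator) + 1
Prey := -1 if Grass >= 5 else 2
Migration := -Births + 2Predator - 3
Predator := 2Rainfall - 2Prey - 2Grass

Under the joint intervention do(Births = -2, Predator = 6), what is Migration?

11

Setting Births = -2, Predator = 6 by intervention discards those variables' equations.
Migration = -Births + 2Predator - 3  [with Births=-2, Predator=6]  = 11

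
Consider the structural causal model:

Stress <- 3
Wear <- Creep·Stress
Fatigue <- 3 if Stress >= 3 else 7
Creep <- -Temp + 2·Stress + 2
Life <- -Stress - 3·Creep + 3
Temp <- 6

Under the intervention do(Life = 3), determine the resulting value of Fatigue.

3

do(Life=3) replaces the equation Life <- -Stress - 3·Creep + 3 with the constant Life = 3.
Since Fatigue is not a descendant of the intervened variable, it is unaffected.
Fatigue = 3 if Stress >= 3 else 7  [with Stress=3]  = 3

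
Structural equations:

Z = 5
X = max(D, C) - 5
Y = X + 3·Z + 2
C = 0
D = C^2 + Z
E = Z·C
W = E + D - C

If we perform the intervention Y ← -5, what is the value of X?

Intervening sets Y = -5 and removes its equation (Y = X + 3·Z + 2).
Since X is not a descendant of the intervened variable, it is unaffected.
D = C^2 + Z  [with C=0, Z=5]  = 5
X = max(D, C) - 5  [with D=5, C=0]  = 0

0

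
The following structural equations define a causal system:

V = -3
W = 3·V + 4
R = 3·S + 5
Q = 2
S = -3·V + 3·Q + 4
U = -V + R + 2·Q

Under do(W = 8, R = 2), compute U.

Setting W = 8, R = 2 by intervention discards those variables' equations.
U = -V + R + 2·Q  [with V=-3, R=2, Q=2]  = 9

9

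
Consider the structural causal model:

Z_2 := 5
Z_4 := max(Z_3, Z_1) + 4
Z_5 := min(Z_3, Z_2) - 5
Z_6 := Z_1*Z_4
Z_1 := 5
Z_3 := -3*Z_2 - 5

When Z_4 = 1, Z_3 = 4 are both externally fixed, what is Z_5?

-1

The joint intervention fixes Z_4 = 1, Z_3 = 4, removing each variable's own equation.
Z_5 = min(Z_3, Z_2) - 5  [with Z_3=4, Z_2=5]  = -1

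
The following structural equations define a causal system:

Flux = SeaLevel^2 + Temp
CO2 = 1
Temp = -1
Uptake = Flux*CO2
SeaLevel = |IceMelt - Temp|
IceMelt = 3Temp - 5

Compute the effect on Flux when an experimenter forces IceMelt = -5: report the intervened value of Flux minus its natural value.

-33

do(IceMelt=-5) replaces the equation IceMelt = 3Temp - 5 with the constant IceMelt = -5.
SeaLevel = |IceMelt - Temp|  [with IceMelt=-5, Temp=-1]  = 4
Flux = SeaLevel^2 + Temp  [with SeaLevel=4, Temp=-1]  = 15
Without intervention: IceMelt = 3Temp - 5  [with Temp=-1]  = -8; SeaLevel = |IceMelt - Temp|  [with IceMelt=-8, Temp=-1]  = 7; Flux = SeaLevel^2 + Temp  [with SeaLevel=7, Temp=-1]  = 48.
Change = 15 − 48 = -33.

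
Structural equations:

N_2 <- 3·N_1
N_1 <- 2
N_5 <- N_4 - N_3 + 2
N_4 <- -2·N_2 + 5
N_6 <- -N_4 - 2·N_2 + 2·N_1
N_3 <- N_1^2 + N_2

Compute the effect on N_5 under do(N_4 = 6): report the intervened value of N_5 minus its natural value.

Intervening sets N_4 = 6 and removes its equation (N_4 <- -2·N_2 + 5).
N_2 = 3·N_1  [with N_1=2]  = 6
N_3 = N_1^2 + N_2  [with N_1=2, N_2=6]  = 10
N_5 = N_4 - N_3 + 2  [with N_4=6, N_3=10]  = -2
Without intervention: N_2 = 3·N_1  [with N_1=2]  = 6; N_3 = N_1^2 + N_2  [with N_1=2, N_2=6]  = 10; N_4 = -2·N_2 + 5  [with N_2=6]  = -7; N_5 = N_4 - N_3 + 2  [with N_4=-7, N_3=10]  = -15.
Change = -2 − (-15) = 13.

13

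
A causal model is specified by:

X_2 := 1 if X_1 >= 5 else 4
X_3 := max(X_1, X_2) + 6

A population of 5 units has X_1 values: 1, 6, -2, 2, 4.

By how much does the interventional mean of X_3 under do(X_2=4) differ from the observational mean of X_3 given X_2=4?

0.4

do(X_2=4) breaks X_2's dependence on X_1. With X_2=4 fixed, X_3 across the units is 10, 12, 10, 10, 10, mean 10.4.
E[X_3|X_2=4] averages over only the 4 units with X_2=4 (X_1 = 1, -2, 2, 4): X_3 = 10, 10, 10, 10, mean 10.
Difference = 10.4 − 10 = 0.4.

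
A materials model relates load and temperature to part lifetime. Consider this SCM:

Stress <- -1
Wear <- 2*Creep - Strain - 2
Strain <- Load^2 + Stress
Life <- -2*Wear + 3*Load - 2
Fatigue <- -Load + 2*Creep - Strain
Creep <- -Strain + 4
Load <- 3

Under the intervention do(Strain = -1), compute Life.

The intervention breaks the incoming arrows to Strain: Strain <- Load^2 + Stress no longer applies, and Strain = -1.
Creep = -Strain + 4  [with Strain=-1]  = 5
Wear = 2*Creep - Strain - 2  [with Creep=5, Strain=-1]  = 9
Life = -2*Wear + 3*Load - 2  [with Wear=9, Load=3]  = -11

-11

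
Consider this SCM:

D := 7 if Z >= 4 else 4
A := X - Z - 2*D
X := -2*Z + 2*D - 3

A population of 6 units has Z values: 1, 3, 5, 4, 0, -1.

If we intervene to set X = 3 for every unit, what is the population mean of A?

Under do(X=3), X's equation is replaced by X=3 for every unit. Per-unit A: -6, -8, -16, -15, -5, -4. Mean = -9.

-9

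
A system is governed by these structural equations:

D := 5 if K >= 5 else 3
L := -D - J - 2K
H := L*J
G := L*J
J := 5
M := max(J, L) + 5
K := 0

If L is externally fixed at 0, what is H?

0

Intervening sets L = 0 and removes its equation (L := -D - J - 2K).
H = L*J  [with L=0, J=5]  = 0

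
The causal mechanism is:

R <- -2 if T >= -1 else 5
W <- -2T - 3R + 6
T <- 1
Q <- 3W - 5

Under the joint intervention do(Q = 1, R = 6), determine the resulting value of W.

Setting Q = 1, R = 6 by intervention discards those variables' equations.
W = -2T - 3R + 6  [with T=1, R=6]  = -14

-14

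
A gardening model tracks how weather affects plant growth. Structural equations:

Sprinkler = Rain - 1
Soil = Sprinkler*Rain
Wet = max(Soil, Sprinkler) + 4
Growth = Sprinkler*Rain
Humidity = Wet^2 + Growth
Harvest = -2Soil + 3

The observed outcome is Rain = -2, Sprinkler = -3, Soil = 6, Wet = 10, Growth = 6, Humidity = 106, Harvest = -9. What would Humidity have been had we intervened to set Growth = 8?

The intervention breaks the incoming arrows to Growth: Growth = Sprinkler*Rain no longer applies, and Growth = 8.
Sprinkler = Rain - 1  [with Rain=-2]  = -3
Soil = Sprinkler*Rain  [with Sprinkler=-3, Rain=-2]  = 6
Wet = max(Soil, Sprinkler) + 4  [with Soil=6, Sprinkler=-3]  = 10
Humidity = Wet^2 + Growth  [with Wet=10, Growth=8]  = 108

108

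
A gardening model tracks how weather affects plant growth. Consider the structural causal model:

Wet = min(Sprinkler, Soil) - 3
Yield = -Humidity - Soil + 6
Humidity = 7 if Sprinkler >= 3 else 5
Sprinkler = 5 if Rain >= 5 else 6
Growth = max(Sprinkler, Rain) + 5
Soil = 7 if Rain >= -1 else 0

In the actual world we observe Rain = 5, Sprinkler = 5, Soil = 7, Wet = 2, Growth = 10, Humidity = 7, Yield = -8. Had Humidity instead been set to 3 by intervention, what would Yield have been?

Intervening sets Humidity = 3 and removes its equation (Humidity = 7 if Sprinkler >= 3 else 5).
Soil = 7 if Rain >= -1 else 0  [with Rain=5]  = 7
Yield = -Humidity - Soil + 6  [with Humidity=3, Soil=7]  = -4

-4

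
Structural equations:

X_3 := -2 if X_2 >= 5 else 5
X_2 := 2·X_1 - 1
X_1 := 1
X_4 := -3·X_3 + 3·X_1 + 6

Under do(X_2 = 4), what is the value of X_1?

Under do(X_2=4), the mechanism X_2 := 2·X_1 - 1 is discarded; X_2 is fixed at 4.
X_1 is not downstream of the intervention, so its value is determined by the original equations.

1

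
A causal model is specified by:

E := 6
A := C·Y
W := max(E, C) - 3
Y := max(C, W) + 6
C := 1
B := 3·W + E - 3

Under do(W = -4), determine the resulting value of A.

do(W=-4) replaces the equation W := max(E, C) - 3 with the constant W = -4.
Y = max(C, W) + 6  [with C=1, W=-4]  = 7
A = C·Y  [with C=1, Y=7]  = 7

7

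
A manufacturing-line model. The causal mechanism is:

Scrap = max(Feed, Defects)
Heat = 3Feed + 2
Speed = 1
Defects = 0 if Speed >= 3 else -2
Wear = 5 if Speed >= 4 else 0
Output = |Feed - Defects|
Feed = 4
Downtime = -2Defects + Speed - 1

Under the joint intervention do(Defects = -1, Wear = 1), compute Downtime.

Under do(Defects = -1, Wear = 1), each intervened variable's structural equation is replaced by its fixed value.
Downtime = -2Defects + Speed - 1  [with Defects=-1, Speed=1]  = 2

2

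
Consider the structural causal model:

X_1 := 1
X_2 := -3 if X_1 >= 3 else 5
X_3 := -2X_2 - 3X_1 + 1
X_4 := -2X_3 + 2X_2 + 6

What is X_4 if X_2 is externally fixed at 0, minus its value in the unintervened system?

Under do(X_2=0), the mechanism X_2 := -3 if X_1 >= 3 else 5 is discarded; X_2 is fixed at 0.
X_3 = -2X_2 - 3X_1 + 1  [with X_2=0, X_1=1]  = -2
X_4 = -2X_3 + 2X_2 + 6  [with X_3=-2, X_2=0]  = 10
Without intervention: X_2 = -3 if X_1 >= 3 else 5  [with X_1=1]  = 5; X_3 = -2X_2 - 3X_1 + 1  [with X_2=5, X_1=1]  = -12; X_4 = -2X_3 + 2X_2 + 6  [with X_3=-12, X_2=5]  = 40.
Change = 10 − 40 = -30.

-30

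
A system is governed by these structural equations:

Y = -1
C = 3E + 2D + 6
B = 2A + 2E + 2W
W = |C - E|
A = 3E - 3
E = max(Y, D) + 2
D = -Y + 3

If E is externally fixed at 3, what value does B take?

58

The intervention breaks the incoming arrows to E: E = max(Y, D) + 2 no longer applies, and E = 3.
D = -Y + 3  [with Y=-1]  = 4
C = 3E + 2D + 6  [with E=3, D=4]  = 23
W = |C - E|  [with C=23, E=3]  = 20
A = 3E - 3  [with E=3]  = 6
B = 2A + 2E + 2W  [with A=6, E=3, W=20]  = 58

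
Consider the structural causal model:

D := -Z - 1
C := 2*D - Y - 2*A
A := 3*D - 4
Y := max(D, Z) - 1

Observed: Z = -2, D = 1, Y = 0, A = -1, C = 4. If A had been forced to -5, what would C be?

12

Intervening sets A = -5 and removes its equation (A := 3*D - 4).
D = -Z - 1  [with Z=-2]  = 1
Y = max(D, Z) - 1  [with D=1, Z=-2]  = 0
C = 2*D - Y - 2*A  [with D=1, Y=0, A=-5]  = 12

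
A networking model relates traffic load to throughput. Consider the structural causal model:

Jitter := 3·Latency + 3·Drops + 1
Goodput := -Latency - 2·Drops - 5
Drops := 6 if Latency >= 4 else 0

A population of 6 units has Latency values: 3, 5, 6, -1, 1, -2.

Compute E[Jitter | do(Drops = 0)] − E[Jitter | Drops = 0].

do(Drops=0) breaks Drops's dependence on Latency. With Drops=0 fixed, Jitter across the units is 10, 16, 19, -2, 4, -5, mean 7.
E[Jitter|Drops=0] averages over only the 4 units with Drops=0 (Latency = 3, -1, 1, -2): Jitter = 10, -2, 4, -5, mean 1.75.
Difference = 7 − 1.75 = 5.25.

5.25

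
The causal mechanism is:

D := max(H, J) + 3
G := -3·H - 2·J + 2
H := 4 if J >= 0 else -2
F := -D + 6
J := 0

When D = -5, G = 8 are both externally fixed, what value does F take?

The joint intervention fixes D = -5, G = 8, removing each variable's own equation.
F = -D + 6  [with D=-5]  = 11

11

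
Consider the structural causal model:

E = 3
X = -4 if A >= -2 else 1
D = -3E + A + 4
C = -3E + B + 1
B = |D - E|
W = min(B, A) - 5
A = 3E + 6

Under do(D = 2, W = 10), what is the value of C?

-7

Under do(D = 2, W = 10), each intervened variable's structural equation is replaced by its fixed value.
B = |D - E|  [with D=2, E=3]  = 1
C = -3E + B + 1  [with E=3, B=1]  = -7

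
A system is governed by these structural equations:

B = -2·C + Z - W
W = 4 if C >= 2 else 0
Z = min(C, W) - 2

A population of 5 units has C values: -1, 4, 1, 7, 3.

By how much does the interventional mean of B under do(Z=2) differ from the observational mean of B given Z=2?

Every unit gets Z=2 under the intervention. B values become 4, -10, 0, -16, -8; E[B|do(Z=2)] = -6.
Conditioning on Z=2 selects the 2 unit(s) with C ∈ {4, 7}. Their B values: -10, -16. Mean = -13.
Difference = -6 − (-13) = 7.

7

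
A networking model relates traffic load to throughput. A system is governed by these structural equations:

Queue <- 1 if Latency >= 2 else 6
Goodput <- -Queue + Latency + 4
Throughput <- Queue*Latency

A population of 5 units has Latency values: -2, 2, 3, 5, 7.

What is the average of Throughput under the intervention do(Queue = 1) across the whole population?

3

Every unit gets Queue=1 under the intervention. Throughput values become -2, 2, 3, 5, 7; E[Throughput|do(Queue=1)] = 3.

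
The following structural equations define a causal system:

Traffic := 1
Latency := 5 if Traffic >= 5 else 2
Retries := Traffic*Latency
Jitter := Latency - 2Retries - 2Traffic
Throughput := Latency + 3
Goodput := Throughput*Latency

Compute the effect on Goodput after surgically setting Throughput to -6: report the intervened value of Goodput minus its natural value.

-22

The intervention breaks the incoming arrows to Throughput: Throughput := Latency + 3 no longer applies, and Throughput = -6.
Latency = 5 if Traffic >= 5 else 2  [with Traffic=1]  = 2
Goodput = Throughput*Latency  [with Throughput=-6, Latency=2]  = -12
Without intervention: Latency = 5 if Traffic >= 5 else 2  [with Traffic=1]  = 2; Throughput = Latency + 3  [with Latency=2]  = 5; Goodput = Throughput*Latency  [with Throughput=5, Latency=2]  = 10.
Change = -12 − 10 = -22.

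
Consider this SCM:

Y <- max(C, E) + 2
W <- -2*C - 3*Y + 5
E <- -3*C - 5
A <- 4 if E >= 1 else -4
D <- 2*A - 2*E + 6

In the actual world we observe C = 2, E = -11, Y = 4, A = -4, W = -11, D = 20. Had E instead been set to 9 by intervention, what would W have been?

-32

do(E=9) replaces the equation E <- -3*C - 5 with the constant E = 9.
Y = max(C, E) + 2  [with C=2, E=9]  = 11
W = -2*C - 3*Y + 5  [with C=2, Y=11]  = -32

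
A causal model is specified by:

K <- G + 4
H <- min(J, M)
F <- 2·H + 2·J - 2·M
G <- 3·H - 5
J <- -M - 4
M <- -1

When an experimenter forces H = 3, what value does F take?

2

The intervention breaks the incoming arrows to H: H <- min(J, M) no longer applies, and H = 3.
J = -M - 4  [with M=-1]  = -3
F = 2·H + 2·J - 2·M  [with H=3, J=-3, M=-1]  = 2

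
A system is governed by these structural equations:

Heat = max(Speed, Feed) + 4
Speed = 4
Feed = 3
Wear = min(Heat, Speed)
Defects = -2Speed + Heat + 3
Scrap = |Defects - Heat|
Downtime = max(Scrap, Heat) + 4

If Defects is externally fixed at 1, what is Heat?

do(Defects=1) replaces the equation Defects = -2Speed + Heat + 3 with the constant Defects = 1.
Heat is not downstream of the intervention, so its value is determined by the original equations.
Heat = max(Speed, Feed) + 4  [with Speed=4, Feed=3]  = 8

8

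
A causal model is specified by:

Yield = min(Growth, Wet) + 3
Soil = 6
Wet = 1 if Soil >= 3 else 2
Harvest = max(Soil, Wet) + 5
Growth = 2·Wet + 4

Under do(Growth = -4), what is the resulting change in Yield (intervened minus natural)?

The intervention breaks the incoming arrows to Growth: Growth = 2·Wet + 4 no longer applies, and Growth = -4.
Wet = 1 if Soil >= 3 else 2  [with Soil=6]  = 1
Yield = min(Growth, Wet) + 3  [with Growth=-4, Wet=1]  = -1
Without intervention: Wet = 1 if Soil >= 3 else 2  [with Soil=6]  = 1; Growth = 2·Wet + 4  [with Wet=1]  = 6; Yield = min(Growth, Wet) + 3  [with Growth=6, Wet=1]  = 4.
Change = -1 − 4 = -5.

-5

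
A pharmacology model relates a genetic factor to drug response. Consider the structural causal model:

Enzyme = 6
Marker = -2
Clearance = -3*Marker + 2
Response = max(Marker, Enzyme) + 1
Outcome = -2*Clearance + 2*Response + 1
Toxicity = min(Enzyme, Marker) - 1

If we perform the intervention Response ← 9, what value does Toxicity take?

The intervention breaks the incoming arrows to Response: Response = max(Marker, Enzyme) + 1 no longer applies, and Response = 9.
Toxicity is not downstream of the intervention, so its value is determined by the original equations.
Toxicity = min(Enzyme, Marker) - 1  [with Enzyme=6, Marker=-2]  = -3

-3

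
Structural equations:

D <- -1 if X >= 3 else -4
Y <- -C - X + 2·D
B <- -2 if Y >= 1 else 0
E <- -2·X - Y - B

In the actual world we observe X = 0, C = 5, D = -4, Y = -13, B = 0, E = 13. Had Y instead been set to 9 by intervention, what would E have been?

Under do(Y=9), the mechanism Y <- -C - X + 2·D is discarded; Y is fixed at 9.
B = -2 if Y >= 1 else 0  [with Y=9]  = -2
E = -2·X - Y - B  [with X=0, Y=9, B=-2]  = -7

-7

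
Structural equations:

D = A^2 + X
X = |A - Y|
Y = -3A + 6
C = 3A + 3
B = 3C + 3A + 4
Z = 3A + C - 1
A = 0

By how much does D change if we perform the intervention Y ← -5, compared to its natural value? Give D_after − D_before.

-1

Under do(Y=-5), the mechanism Y = -3A + 6 is discarded; Y is fixed at -5.
X = |A - Y|  [with A=0, Y=-5]  = 5
D = A^2 + X  [with A=0, X=5]  = 5
Without intervention: Y = -3A + 6  [with A=0]  = 6; X = |A - Y|  [with A=0, Y=6]  = 6; D = A^2 + X  [with A=0, X=6]  = 6.
Change = 5 − 6 = -1.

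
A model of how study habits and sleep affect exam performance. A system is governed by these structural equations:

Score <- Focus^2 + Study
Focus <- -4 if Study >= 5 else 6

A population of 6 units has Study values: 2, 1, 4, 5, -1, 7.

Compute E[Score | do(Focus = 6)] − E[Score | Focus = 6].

Every unit gets Focus=6 under the intervention. Score values become 38, 37, 40, 41, 35, 43; E[Score|do(Focus=6)] = 39.
Observing Focus=6 restricts to units where Focus's equation naturally yields 6: Study ∈ {2, 1, 4, -1}. In that subpopulation Score = 38, 37, 40, 35, mean 37.5.
Difference = 39 − 37.5 = 1.5.

1.5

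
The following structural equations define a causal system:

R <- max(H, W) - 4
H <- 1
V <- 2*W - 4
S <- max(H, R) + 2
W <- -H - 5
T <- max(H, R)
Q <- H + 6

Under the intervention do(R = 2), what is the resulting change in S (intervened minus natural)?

do(R=2) replaces the equation R <- max(H, W) - 4 with the constant R = 2.
S = max(H, R) + 2  [with H=1, R=2]  = 4
Without intervention: W = -H - 5  [with H=1]  = -6; R = max(H, W) - 4  [with H=1, W=-6]  = -3; S = max(H, R) + 2  [with H=1, R=-3]  = 3.
Change = 4 − 3 = 1.

1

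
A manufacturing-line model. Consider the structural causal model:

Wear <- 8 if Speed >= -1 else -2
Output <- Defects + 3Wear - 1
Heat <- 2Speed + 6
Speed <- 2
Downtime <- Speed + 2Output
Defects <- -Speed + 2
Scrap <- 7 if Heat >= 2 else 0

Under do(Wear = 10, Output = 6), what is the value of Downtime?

Under do(Wear = 10, Output = 6), each intervened variable's structural equation is replaced by its fixed value.
Downtime = Speed + 2Output  [with Speed=2, Output=6]  = 14

14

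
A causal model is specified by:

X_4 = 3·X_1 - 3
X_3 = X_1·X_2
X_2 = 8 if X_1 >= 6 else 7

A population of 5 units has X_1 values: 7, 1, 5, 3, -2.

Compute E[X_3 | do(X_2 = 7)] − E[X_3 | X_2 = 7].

Every unit gets X_2=7 under the intervention. X_3 values become 49, 7, 35, 21, -14; E[X_3|do(X_2=7)] = 19.6.
E[X_3|X_2=7] averages over only the 4 units with X_2=7 (X_1 = 1, 5, 3, -2): X_3 = 7, 35, 21, -14, mean 12.25.
Difference = 19.6 − 12.25 = 7.35.

7.35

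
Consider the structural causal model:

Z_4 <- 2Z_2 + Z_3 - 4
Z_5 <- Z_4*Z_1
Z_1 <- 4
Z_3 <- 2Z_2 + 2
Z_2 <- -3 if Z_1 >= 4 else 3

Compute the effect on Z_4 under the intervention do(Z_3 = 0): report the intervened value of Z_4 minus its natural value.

The intervention breaks the incoming arrows to Z_3: Z_3 <- 2Z_2 + 2 no longer applies, and Z_3 = 0.
Z_2 = -3 if Z_1 >= 4 else 3  [with Z_1=4]  = -3
Z_4 = 2Z_2 + Z_3 - 4  [with Z_2=-3, Z_3=0]  = -10
Without intervention: Z_2 = -3 if Z_1 >= 4 else 3  [with Z_1=4]  = -3; Z_3 = 2Z_2 + 2  [with Z_2=-3]  = -4; Z_4 = 2Z_2 + Z_3 - 4  [with Z_2=-3, Z_3=-4]  = -14.
Change = -10 − (-14) = 4.

4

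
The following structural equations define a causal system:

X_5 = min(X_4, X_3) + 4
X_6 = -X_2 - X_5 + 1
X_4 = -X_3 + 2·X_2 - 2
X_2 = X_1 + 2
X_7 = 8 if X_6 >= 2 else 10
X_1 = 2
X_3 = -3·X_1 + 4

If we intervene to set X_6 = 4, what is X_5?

2

do(X_6=4) replaces the equation X_6 = -X_2 - X_5 + 1 with the constant X_6 = 4.
Since X_5 is not a descendant of the intervened variable, it is unaffected.
X_2 = X_1 + 2  [with X_1=2]  = 4
X_3 = -3·X_1 + 4  [with X_1=2]  = -2
X_4 = -X_3 + 2·X_2 - 2  [with X_3=-2, X_2=4]  = 8
X_5 = min(X_4, X_3) + 4  [with X_4=8, X_3=-2]  = 2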